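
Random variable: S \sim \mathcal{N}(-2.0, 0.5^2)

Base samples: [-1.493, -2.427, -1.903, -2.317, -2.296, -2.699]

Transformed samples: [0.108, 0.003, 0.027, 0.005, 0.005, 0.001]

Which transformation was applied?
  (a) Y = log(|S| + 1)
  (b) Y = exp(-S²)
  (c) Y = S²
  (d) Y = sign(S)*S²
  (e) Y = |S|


Checking option (b) Y = exp(-S²):
  S = -1.493 -> Y = 0.108 ✓
  S = -2.427 -> Y = 0.003 ✓
  S = -1.903 -> Y = 0.027 ✓
All samples match this transformation.

(b) exp(-S²)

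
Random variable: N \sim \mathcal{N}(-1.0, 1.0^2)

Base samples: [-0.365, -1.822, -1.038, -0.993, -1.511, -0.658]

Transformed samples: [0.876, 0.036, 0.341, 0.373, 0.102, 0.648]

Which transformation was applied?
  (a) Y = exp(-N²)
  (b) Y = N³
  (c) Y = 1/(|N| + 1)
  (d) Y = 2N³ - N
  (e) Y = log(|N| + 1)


Checking option (a) Y = exp(-N²):
  N = -0.365 -> Y = 0.876 ✓
  N = -1.822 -> Y = 0.036 ✓
  N = -1.038 -> Y = 0.341 ✓
All samples match this transformation.

(a) exp(-N²)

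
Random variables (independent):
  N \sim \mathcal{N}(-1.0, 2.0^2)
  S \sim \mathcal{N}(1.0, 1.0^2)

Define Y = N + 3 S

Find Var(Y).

For independent RVs: Var(aX + bY) = a²Var(X) + b²Var(Y)
Var(N) = 4
Var(S) = 1
Var(Y) = 1²*4 + 3²*1
= 1*4 + 9*1 = 13

13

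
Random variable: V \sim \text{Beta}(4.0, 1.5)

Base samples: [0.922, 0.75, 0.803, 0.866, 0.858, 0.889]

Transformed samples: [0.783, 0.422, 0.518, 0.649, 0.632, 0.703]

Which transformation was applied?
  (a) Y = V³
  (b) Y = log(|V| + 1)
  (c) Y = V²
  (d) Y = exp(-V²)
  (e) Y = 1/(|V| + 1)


Checking option (a) Y = V³:
  V = 0.922 -> Y = 0.783 ✓
  V = 0.75 -> Y = 0.422 ✓
  V = 0.803 -> Y = 0.518 ✓
All samples match this transformation.

(a) V³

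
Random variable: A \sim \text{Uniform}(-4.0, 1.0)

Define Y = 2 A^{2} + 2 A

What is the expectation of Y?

E[Y] = 2*E[A²] + 2*E[A]
E[A] = -1.5
E[A²] = Var(A) + (E[A])² = 2.0833333 + 2.25 = 4.3333333
E[Y] = 2*4.3333333 + 2*(-1.5) = 5.6666667

5.6666667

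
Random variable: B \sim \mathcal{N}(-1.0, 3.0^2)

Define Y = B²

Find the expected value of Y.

E[B²] = Var(B) + (E[B])² = 9 + 1 = 10

10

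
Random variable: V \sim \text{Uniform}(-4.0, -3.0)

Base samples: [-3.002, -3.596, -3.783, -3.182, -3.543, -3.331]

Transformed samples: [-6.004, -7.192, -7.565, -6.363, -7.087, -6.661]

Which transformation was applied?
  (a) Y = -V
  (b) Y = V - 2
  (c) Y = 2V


Checking option (c) Y = 2V:
  V = -3.002 -> Y = -6.004 ✓
  V = -3.596 -> Y = -7.192 ✓
  V = -3.783 -> Y = -7.565 ✓
All samples match this transformation.

(c) 2V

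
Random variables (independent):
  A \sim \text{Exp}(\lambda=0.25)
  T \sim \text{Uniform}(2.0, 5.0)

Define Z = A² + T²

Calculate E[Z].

E[Z] = E[A²] + E[T²]
E[A²] = Var(A) + E[A]² = 16 + 16 = 32
E[T²] = Var(T) + E[T]² = 0.75 + 12.25 = 13
E[Z] = 32 + 13 = 45

45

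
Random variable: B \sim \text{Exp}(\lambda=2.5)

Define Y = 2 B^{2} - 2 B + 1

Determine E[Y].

E[Y] = 2*E[B²] - 2*E[B] + 1
E[B] = 0.4
E[B²] = Var(B) + (E[B])² = 0.16 + 0.16 = 0.32
E[Y] = 2*0.32 - 2*0.4 + 1 = 0.84

0.84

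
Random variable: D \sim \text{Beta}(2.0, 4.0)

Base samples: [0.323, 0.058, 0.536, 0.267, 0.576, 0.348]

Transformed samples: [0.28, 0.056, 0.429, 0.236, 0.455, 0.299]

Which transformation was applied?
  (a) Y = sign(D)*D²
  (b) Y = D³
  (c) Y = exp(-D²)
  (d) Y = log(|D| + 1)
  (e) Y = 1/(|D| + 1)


Checking option (d) Y = log(|D| + 1):
  D = 0.323 -> Y = 0.28 ✓
  D = 0.058 -> Y = 0.056 ✓
  D = 0.536 -> Y = 0.429 ✓
All samples match this transformation.

(d) log(|D| + 1)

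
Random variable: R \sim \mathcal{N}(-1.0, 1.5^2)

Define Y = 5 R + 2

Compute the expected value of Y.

For Y = 5R + 2:
E[Y] = 5 * E[R] + 2
E[R] = -1.0 = -1
E[Y] = 5 * (-1) + 2 = -3

-3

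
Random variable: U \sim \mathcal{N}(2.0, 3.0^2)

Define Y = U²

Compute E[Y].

Using E[X²] = Var(X) + (E[X])²:
E[U] = 2
Var(U) = 3.0^2 = 9
E[U²] = 9 + 2² = 9 + 4 = 13

13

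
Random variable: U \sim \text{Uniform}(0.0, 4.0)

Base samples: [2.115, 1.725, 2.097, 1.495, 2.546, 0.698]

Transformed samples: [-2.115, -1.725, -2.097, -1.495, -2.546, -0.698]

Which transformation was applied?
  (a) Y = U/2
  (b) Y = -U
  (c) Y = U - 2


Checking option (b) Y = -U:
  U = 2.115 -> Y = -2.115 ✓
  U = 1.725 -> Y = -1.725 ✓
  U = 2.097 -> Y = -2.097 ✓
All samples match this transformation.

(b) -U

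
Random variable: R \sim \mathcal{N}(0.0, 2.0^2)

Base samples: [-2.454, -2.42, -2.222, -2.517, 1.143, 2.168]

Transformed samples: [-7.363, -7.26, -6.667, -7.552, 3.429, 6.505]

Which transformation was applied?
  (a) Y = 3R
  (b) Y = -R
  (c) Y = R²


Checking option (a) Y = 3R:
  R = -2.454 -> Y = -7.363 ✓
  R = -2.42 -> Y = -7.26 ✓
  R = -2.222 -> Y = -6.667 ✓
All samples match this transformation.

(a) 3R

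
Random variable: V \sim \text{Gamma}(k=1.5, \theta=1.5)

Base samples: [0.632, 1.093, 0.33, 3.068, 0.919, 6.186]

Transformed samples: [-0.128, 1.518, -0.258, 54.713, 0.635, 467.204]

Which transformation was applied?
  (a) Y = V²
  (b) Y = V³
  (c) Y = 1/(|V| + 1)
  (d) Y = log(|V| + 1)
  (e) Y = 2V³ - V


Checking option (e) Y = 2V³ - V:
  V = 0.632 -> Y = -0.128 ✓
  V = 1.093 -> Y = 1.518 ✓
  V = 0.33 -> Y = -0.258 ✓
All samples match this transformation.

(e) 2V³ - V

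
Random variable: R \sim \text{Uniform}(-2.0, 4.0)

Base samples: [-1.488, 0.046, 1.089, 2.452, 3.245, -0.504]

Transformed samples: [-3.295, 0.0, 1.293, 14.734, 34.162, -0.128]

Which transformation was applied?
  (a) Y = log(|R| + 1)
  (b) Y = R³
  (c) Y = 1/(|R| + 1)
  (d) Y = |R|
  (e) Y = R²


Checking option (b) Y = R³:
  R = -1.488 -> Y = -3.295 ✓
  R = 0.046 -> Y = 0.0 ✓
  R = 1.089 -> Y = 1.293 ✓
All samples match this transformation.

(b) R³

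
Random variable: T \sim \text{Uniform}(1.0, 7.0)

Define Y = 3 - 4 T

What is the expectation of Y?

For Y = -4T + 3:
E[Y] = -4 * E[T] + 3
E[T] = (1 + 7)/2 = 4
E[Y] = -4 * 4 + 3 = -13

-13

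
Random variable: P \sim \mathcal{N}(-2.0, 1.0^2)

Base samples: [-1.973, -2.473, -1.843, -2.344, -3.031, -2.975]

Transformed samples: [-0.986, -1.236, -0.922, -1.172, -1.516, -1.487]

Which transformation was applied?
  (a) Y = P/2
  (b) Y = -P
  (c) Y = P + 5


Checking option (a) Y = P/2:
  P = -1.973 -> Y = -0.986 ✓
  P = -2.473 -> Y = -1.236 ✓
  P = -1.843 -> Y = -0.922 ✓
All samples match this transformation.

(a) P/2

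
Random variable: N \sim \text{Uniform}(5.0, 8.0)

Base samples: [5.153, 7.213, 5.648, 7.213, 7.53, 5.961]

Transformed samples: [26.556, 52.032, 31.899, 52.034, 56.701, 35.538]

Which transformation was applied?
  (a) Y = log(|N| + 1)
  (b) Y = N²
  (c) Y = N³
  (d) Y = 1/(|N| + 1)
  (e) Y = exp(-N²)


Checking option (b) Y = N²:
  N = 5.153 -> Y = 26.556 ✓
  N = 7.213 -> Y = 52.032 ✓
  N = 5.648 -> Y = 31.899 ✓
All samples match this transformation.

(b) N²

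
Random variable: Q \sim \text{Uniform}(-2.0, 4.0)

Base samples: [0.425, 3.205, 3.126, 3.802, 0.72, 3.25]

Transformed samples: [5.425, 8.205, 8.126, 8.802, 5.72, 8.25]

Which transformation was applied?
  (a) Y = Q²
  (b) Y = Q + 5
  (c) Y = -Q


Checking option (b) Y = Q + 5:
  Q = 0.425 -> Y = 5.425 ✓
  Q = 3.205 -> Y = 8.205 ✓
  Q = 3.126 -> Y = 8.126 ✓
All samples match this transformation.

(b) Q + 5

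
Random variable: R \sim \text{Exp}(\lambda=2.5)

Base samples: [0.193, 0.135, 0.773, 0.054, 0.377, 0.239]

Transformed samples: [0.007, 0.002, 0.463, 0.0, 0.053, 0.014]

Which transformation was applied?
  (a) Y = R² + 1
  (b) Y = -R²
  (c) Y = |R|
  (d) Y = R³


Checking option (d) Y = R³:
  R = 0.193 -> Y = 0.007 ✓
  R = 0.135 -> Y = 0.002 ✓
  R = 0.773 -> Y = 0.463 ✓
All samples match this transformation.

(d) R³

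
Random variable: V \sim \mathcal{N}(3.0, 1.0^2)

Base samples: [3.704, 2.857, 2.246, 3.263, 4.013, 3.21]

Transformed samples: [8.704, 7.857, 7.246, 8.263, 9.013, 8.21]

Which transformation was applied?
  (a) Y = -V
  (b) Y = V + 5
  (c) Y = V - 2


Checking option (b) Y = V + 5:
  V = 3.704 -> Y = 8.704 ✓
  V = 2.857 -> Y = 7.857 ✓
  V = 2.246 -> Y = 7.246 ✓
All samples match this transformation.

(b) V + 5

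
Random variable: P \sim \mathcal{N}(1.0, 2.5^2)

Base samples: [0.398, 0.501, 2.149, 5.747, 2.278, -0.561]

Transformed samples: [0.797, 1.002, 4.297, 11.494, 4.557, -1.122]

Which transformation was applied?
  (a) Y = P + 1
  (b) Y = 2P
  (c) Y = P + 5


Checking option (b) Y = 2P:
  P = 0.398 -> Y = 0.797 ✓
  P = 0.501 -> Y = 1.002 ✓
  P = 2.149 -> Y = 4.297 ✓
All samples match this transformation.

(b) 2P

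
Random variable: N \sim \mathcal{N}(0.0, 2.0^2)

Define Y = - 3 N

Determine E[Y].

For Y = -3N:
E[Y] = -3 * E[N]
E[N] = 0.0 = 0
E[Y] = -3 * 0 = 0

0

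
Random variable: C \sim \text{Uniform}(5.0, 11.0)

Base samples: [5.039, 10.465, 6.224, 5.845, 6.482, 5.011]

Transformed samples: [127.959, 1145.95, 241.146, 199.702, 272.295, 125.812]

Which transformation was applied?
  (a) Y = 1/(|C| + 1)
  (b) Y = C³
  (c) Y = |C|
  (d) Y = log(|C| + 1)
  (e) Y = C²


Checking option (b) Y = C³:
  C = 5.039 -> Y = 127.959 ✓
  C = 10.465 -> Y = 1145.95 ✓
  C = 6.224 -> Y = 241.146 ✓
All samples match this transformation.

(b) C³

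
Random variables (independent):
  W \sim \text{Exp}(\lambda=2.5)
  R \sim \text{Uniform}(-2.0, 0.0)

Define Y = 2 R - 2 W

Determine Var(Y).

For independent RVs: Var(aX + bY) = a²Var(X) + b²Var(Y)
Var(W) = 0.16
Var(R) = 0.33333333
Var(Y) = (-2)²*0.16 + 2²*0.33333333
= 4*0.16 + 4*0.33333333 = 1.9733333

1.9733333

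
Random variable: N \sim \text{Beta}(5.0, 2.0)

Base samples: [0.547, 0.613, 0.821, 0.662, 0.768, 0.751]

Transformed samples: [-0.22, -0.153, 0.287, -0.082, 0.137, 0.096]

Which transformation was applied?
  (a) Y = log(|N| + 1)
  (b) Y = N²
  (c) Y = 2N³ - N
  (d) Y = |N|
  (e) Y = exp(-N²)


Checking option (c) Y = 2N³ - N:
  N = 0.547 -> Y = -0.22 ✓
  N = 0.613 -> Y = -0.153 ✓
  N = 0.821 -> Y = 0.287 ✓
All samples match this transformation.

(c) 2N³ - N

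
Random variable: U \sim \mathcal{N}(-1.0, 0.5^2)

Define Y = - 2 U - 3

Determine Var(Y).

For Y = aU + b: Var(Y) = a² * Var(U)
Var(U) = 0.5^2 = 0.25
Var(Y) = (-2)² * 0.25 = 4 * 0.25 = 1

1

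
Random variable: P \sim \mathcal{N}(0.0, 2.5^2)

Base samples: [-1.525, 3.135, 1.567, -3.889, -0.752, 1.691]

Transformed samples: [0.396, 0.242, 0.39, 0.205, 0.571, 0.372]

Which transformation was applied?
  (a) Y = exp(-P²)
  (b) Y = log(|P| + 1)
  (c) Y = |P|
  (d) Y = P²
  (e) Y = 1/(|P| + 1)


Checking option (e) Y = 1/(|P| + 1):
  P = -1.525 -> Y = 0.396 ✓
  P = 3.135 -> Y = 0.242 ✓
  P = 1.567 -> Y = 0.39 ✓
All samples match this transformation.

(e) 1/(|P| + 1)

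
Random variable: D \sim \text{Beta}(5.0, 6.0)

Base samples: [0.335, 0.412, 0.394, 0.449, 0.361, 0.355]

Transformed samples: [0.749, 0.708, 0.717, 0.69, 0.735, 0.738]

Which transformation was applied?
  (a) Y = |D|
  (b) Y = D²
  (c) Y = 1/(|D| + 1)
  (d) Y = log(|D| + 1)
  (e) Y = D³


Checking option (c) Y = 1/(|D| + 1):
  D = 0.335 -> Y = 0.749 ✓
  D = 0.412 -> Y = 0.708 ✓
  D = 0.394 -> Y = 0.717 ✓
All samples match this transformation.

(c) 1/(|D| + 1)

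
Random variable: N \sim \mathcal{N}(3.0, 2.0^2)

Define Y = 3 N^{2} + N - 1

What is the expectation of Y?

E[Y] = 3*E[N²] + 1*E[N] - 1
E[N] = 3
E[N²] = Var(N) + (E[N])² = 4 + 9 = 13
E[Y] = 3*13 + 1*3 - 1 = 41

41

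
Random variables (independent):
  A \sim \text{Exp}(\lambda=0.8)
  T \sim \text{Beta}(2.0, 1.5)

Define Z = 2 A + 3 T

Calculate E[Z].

E[Z] = 2*E[A] + 3*E[T]
E[A] = 1.25
E[T] = 0.57142857
E[Z] = 2*1.25 + 3*0.57142857 = 4.2142857

4.2142857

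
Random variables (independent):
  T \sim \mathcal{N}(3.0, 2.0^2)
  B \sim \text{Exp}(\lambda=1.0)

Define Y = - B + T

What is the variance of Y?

For independent RVs: Var(aX + bY) = a²Var(X) + b²Var(Y)
Var(T) = 4
Var(B) = 1
Var(Y) = 1²*4 + (-1)²*1
= 1*4 + 1*1 = 5

5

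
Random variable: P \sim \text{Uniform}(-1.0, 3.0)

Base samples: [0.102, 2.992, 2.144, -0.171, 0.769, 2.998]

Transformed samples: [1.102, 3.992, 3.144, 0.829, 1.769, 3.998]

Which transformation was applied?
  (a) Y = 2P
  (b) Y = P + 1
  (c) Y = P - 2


Checking option (b) Y = P + 1:
  P = 0.102 -> Y = 1.102 ✓
  P = 2.992 -> Y = 3.992 ✓
  P = 2.144 -> Y = 3.144 ✓
All samples match this transformation.

(b) P + 1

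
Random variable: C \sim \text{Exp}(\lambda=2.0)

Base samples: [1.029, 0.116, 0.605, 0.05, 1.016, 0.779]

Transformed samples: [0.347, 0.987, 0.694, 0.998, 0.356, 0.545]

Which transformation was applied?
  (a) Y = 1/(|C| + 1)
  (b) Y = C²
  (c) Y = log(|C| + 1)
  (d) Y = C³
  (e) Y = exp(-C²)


Checking option (e) Y = exp(-C²):
  C = 1.029 -> Y = 0.347 ✓
  C = 0.116 -> Y = 0.987 ✓
  C = 0.605 -> Y = 0.694 ✓
All samples match this transformation.

(e) exp(-C²)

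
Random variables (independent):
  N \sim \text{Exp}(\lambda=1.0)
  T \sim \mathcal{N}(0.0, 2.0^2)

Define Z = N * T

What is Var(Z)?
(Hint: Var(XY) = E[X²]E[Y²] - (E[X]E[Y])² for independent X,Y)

Var(XY) = E[X²]E[Y²] - (E[X]E[Y])²
E[N] = 1, Var(N) = 1
E[T] = 0, Var(T) = 4
E[N²] = 1 + 1² = 2
E[T²] = 4 + 0² = 4
Var(Z) = 2*4 - (1*0)²
= 8 - 0 = 8

8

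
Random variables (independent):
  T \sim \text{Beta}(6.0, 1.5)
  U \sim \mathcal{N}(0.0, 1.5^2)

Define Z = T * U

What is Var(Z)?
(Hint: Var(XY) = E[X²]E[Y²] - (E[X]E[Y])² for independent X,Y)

Var(XY) = E[X²]E[Y²] - (E[X]E[Y])²
E[T] = 0.8, Var(T) = 0.018823529
E[U] = 0, Var(U) = 2.25
E[T²] = 0.018823529 + 0.8² = 0.65882353
E[U²] = 2.25 + 0² = 2.25
Var(Z) = 0.65882353*2.25 - (0.8*0)²
= 1.4823529 - 0 = 1.4823529

1.4823529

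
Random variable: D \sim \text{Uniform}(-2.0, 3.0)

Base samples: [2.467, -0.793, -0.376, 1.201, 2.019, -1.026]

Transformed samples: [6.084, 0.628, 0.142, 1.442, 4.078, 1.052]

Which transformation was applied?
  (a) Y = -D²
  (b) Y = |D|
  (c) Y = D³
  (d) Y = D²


Checking option (d) Y = D²:
  D = 2.467 -> Y = 6.084 ✓
  D = -0.793 -> Y = 0.628 ✓
  D = -0.376 -> Y = 0.142 ✓
All samples match this transformation.

(d) D²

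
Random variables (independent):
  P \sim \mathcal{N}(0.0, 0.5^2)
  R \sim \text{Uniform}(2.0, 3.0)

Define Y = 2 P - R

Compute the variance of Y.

For independent RVs: Var(aX + bY) = a²Var(X) + b²Var(Y)
Var(P) = 0.25
Var(R) = 0.083333333
Var(Y) = 2²*0.25 + (-1)²*0.083333333
= 4*0.25 + 1*0.083333333 = 1.0833333

1.0833333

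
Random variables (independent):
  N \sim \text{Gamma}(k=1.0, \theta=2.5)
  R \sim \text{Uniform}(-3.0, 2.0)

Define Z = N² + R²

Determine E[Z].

E[Z] = E[N²] + E[R²]
E[N²] = Var(N) + E[N]² = 6.25 + 6.25 = 12.5
E[R²] = Var(R) + E[R]² = 2.0833333 + 0.25 = 2.3333333
E[Z] = 12.5 + 2.3333333 = 14.833333

14.833333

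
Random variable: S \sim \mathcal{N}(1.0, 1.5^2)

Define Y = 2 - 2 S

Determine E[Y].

For Y = -2S + 2:
E[Y] = -2 * E[S] + 2
E[S] = 1.0 = 1
E[Y] = -2 * 1 + 2 = 0

0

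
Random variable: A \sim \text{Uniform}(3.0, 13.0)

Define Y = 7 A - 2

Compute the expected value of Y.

For Y = 7A - 2:
E[Y] = 7 * E[A] - 2
E[A] = (3 + 13)/2 = 8
E[Y] = 7 * 8 - 2 = 54

54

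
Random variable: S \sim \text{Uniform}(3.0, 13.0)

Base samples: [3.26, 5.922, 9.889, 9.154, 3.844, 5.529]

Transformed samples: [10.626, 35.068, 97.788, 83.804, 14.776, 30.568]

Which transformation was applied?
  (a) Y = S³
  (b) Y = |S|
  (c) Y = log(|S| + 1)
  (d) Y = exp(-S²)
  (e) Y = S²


Checking option (e) Y = S²:
  S = 3.26 -> Y = 10.626 ✓
  S = 5.922 -> Y = 35.068 ✓
  S = 9.889 -> Y = 97.788 ✓
All samples match this transformation.

(e) S²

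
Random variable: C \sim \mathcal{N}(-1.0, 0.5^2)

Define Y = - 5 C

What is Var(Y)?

For Y = aC + b: Var(Y) = a² * Var(C)
Var(C) = 0.5^2 = 0.25
Var(Y) = (-5)² * 0.25 = 25 * 0.25 = 6.25

6.25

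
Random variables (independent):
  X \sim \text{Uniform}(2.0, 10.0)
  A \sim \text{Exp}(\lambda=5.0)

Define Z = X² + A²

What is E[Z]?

E[Z] = E[X²] + E[A²]
E[X²] = Var(X) + E[X]² = 5.3333333 + 36 = 41.333333
E[A²] = Var(A) + E[A]² = 0.04 + 0.04 = 0.08
E[Z] = 41.333333 + 0.08 = 41.413333

41.413333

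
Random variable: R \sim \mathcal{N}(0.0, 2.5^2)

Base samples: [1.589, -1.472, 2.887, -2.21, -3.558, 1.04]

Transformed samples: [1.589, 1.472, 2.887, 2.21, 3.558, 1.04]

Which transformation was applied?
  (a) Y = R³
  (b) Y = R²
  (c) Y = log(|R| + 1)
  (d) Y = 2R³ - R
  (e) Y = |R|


Checking option (e) Y = |R|:
  R = 1.589 -> Y = 1.589 ✓
  R = -1.472 -> Y = 1.472 ✓
  R = 2.887 -> Y = 2.887 ✓
All samples match this transformation.

(e) |R|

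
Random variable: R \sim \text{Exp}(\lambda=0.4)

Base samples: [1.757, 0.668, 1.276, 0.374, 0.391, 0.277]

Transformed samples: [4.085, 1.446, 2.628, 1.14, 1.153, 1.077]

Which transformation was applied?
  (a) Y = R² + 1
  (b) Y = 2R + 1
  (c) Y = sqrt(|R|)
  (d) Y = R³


Checking option (a) Y = R² + 1:
  R = 1.757 -> Y = 4.085 ✓
  R = 0.668 -> Y = 1.446 ✓
  R = 1.276 -> Y = 2.628 ✓
All samples match this transformation.

(a) R² + 1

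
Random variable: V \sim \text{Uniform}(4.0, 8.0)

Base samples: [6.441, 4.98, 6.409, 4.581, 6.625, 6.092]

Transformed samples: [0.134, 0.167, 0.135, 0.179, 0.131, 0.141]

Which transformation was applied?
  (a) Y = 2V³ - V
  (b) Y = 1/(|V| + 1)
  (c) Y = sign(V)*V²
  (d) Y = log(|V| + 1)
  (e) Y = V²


Checking option (b) Y = 1/(|V| + 1):
  V = 6.441 -> Y = 0.134 ✓
  V = 4.98 -> Y = 0.167 ✓
  V = 6.409 -> Y = 0.135 ✓
All samples match this transformation.

(b) 1/(|V| + 1)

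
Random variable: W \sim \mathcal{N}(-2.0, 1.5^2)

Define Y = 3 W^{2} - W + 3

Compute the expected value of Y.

E[Y] = 3*E[W²] - 1*E[W] + 3
E[W] = -2
E[W²] = Var(W) + (E[W])² = 2.25 + 4 = 6.25
E[Y] = 3*6.25 - 1*(-2) + 3 = 23.75

23.75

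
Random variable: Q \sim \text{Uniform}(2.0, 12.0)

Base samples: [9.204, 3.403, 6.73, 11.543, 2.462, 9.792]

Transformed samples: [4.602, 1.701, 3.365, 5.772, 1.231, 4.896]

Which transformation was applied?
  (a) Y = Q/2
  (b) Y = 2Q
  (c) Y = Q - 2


Checking option (a) Y = Q/2:
  Q = 9.204 -> Y = 4.602 ✓
  Q = 3.403 -> Y = 1.701 ✓
  Q = 6.73 -> Y = 3.365 ✓
All samples match this transformation.

(a) Q/2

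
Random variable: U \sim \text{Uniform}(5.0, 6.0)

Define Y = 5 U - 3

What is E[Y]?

For Y = 5U - 3:
E[Y] = 5 * E[U] - 3
E[U] = (5 + 6)/2 = 5.5
E[Y] = 5 * 5.5 - 3 = 24.5

24.5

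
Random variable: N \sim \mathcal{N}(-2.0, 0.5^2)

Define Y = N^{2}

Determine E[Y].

E[Y] = 1*E[N²]
E[N] = -2
E[N²] = Var(N) + (E[N])² = 0.25 + 4 = 4.25
E[Y] = 1*4.25 = 4.25

4.25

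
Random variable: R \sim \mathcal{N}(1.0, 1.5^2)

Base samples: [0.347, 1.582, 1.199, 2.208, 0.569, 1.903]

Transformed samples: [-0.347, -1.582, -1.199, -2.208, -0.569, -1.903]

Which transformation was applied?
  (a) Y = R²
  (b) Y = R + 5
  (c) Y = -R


Checking option (c) Y = -R:
  R = 0.347 -> Y = -0.347 ✓
  R = 1.582 -> Y = -1.582 ✓
  R = 1.199 -> Y = -1.199 ✓
All samples match this transformation.

(c) -R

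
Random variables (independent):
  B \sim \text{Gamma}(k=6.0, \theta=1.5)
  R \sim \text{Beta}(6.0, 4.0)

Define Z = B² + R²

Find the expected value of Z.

E[Z] = E[B²] + E[R²]
E[B²] = Var(B) + E[B]² = 13.5 + 81 = 94.5
E[R²] = Var(R) + E[R]² = 0.021818182 + 0.36 = 0.38181818
E[Z] = 94.5 + 0.38181818 = 94.881818

94.881818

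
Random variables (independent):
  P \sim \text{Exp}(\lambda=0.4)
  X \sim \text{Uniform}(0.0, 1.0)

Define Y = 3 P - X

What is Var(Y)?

For independent RVs: Var(aX + bY) = a²Var(X) + b²Var(Y)
Var(P) = 6.25
Var(X) = 0.083333333
Var(Y) = 3²*6.25 + (-1)²*0.083333333
= 9*6.25 + 1*0.083333333 = 56.333333

56.333333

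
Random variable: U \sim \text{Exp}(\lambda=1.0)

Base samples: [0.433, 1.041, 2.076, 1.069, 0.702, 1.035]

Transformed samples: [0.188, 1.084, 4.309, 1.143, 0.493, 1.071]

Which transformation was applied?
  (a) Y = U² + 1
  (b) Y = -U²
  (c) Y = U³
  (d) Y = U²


Checking option (d) Y = U²:
  U = 0.433 -> Y = 0.188 ✓
  U = 1.041 -> Y = 1.084 ✓
  U = 2.076 -> Y = 4.309 ✓
All samples match this transformation.

(d) U²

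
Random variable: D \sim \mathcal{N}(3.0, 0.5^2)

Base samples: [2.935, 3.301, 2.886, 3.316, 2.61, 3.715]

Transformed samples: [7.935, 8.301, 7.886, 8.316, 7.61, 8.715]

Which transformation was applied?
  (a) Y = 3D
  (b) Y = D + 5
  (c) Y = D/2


Checking option (b) Y = D + 5:
  D = 2.935 -> Y = 7.935 ✓
  D = 3.301 -> Y = 8.301 ✓
  D = 2.886 -> Y = 7.886 ✓
All samples match this transformation.

(b) D + 5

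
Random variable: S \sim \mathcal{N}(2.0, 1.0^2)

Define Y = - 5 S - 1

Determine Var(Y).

For Y = aS + b: Var(Y) = a² * Var(S)
Var(S) = 1.0^2 = 1
Var(Y) = (-5)² * 1 = 25 * 1 = 25

25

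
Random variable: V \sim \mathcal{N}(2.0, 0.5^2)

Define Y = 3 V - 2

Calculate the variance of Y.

For Y = aV + b: Var(Y) = a² * Var(V)
Var(V) = 0.5^2 = 0.25
Var(Y) = 3² * 0.25 = 9 * 0.25 = 2.25

2.25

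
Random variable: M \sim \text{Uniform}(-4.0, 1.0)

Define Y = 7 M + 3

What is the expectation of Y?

For Y = 7M + 3:
E[Y] = 7 * E[M] + 3
E[M] = (-4 + 1)/2 = -1.5
E[Y] = 7 * (-1.5) + 3 = -7.5

-7.5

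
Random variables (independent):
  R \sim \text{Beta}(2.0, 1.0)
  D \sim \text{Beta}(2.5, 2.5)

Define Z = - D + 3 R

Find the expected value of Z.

E[Z] = 3*E[R] - 1*E[D]
E[R] = 0.66666667
E[D] = 0.5
E[Z] = 3*0.66666667 - 1*0.5 = 1.5

1.5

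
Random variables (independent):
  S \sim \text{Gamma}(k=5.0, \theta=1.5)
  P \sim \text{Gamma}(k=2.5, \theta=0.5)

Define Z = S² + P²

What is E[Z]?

E[Z] = E[S²] + E[P²]
E[S²] = Var(S) + E[S]² = 11.25 + 56.25 = 67.5
E[P²] = Var(P) + E[P]² = 0.625 + 1.5625 = 2.1875
E[Z] = 67.5 + 2.1875 = 69.6875

69.6875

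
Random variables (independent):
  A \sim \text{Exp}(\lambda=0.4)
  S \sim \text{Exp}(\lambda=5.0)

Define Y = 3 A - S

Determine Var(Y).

For independent RVs: Var(aX + bY) = a²Var(X) + b²Var(Y)
Var(A) = 6.25
Var(S) = 0.04
Var(Y) = 3²*6.25 + (-1)²*0.04
= 9*6.25 + 1*0.04 = 56.29

56.29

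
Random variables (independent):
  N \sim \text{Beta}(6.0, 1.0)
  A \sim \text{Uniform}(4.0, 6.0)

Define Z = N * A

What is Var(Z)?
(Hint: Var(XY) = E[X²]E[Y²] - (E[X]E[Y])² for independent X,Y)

Var(XY) = E[X²]E[Y²] - (E[X]E[Y])²
E[N] = 0.85714286, Var(N) = 0.015306122
E[A] = 5, Var(A) = 0.33333333
E[N²] = 0.015306122 + 0.85714286² = 0.75
E[A²] = 0.33333333 + 5² = 25.333333
Var(Z) = 0.75*25.333333 - (0.85714286*5)²
= 19 - 18.367347 = 0.63265306

0.63265306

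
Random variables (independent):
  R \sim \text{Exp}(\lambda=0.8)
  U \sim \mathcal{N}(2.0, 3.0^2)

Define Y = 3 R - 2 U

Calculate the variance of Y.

For independent RVs: Var(aX + bY) = a²Var(X) + b²Var(Y)
Var(R) = 1.5625
Var(U) = 9
Var(Y) = 3²*1.5625 + (-2)²*9
= 9*1.5625 + 4*9 = 50.0625

50.0625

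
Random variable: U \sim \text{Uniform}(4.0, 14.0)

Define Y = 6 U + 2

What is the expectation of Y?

For Y = 6U + 2:
E[Y] = 6 * E[U] + 2
E[U] = (4 + 14)/2 = 9
E[Y] = 6 * 9 + 2 = 56

56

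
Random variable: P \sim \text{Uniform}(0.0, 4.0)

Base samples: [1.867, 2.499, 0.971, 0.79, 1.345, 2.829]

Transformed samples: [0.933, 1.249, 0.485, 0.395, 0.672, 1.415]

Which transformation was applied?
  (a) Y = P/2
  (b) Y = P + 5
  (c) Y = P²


Checking option (a) Y = P/2:
  P = 1.867 -> Y = 0.933 ✓
  P = 2.499 -> Y = 1.249 ✓
  P = 0.971 -> Y = 0.485 ✓
All samples match this transformation.

(a) P/2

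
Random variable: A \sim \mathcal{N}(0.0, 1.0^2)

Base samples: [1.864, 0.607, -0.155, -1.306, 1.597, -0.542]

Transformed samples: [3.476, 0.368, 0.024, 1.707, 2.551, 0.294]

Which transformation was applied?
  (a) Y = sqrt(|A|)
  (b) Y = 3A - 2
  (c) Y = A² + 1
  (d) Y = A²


Checking option (d) Y = A²:
  A = 1.864 -> Y = 3.476 ✓
  A = 0.607 -> Y = 0.368 ✓
  A = -0.155 -> Y = 0.024 ✓
All samples match this transformation.

(d) A²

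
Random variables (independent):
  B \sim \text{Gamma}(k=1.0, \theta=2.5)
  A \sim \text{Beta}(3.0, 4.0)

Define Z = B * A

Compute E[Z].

For independent RVs: E[XY] = E[X]*E[Y]
E[B] = 2.5
E[A] = 0.42857143
E[Z] = 2.5 * 0.42857143 = 1.0714286

1.0714286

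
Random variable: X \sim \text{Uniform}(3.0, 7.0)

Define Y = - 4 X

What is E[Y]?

For Y = -4X:
E[Y] = -4 * E[X]
E[X] = (3 + 7)/2 = 5
E[Y] = -4 * 5 = -20

-20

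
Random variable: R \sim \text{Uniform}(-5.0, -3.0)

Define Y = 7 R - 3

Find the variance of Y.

For Y = aR + b: Var(Y) = a² * Var(R)
Var(R) = (-3 + 5)^2/12 = 0.33333333
Var(Y) = 7² * 0.33333333 = 49 * 0.33333333 = 16.333333

16.333333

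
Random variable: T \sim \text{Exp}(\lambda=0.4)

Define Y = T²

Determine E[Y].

Using E[X²] = Var(X) + (E[X])²:
E[T] = 2.5
Var(T) = 1/0.4^2 = 6.25
E[T²] = 6.25 + 2.5² = 6.25 + 6.25 = 12.5

12.5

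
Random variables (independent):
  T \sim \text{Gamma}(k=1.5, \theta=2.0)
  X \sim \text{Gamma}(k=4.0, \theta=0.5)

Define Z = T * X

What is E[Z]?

For independent RVs: E[XY] = E[X]*E[Y]
E[T] = 3
E[X] = 2
E[Z] = 3 * 2 = 6

6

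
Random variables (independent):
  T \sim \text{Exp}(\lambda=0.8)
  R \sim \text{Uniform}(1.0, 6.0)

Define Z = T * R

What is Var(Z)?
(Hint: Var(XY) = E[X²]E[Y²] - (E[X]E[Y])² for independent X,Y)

Var(XY) = E[X²]E[Y²] - (E[X]E[Y])²
E[T] = 1.25, Var(T) = 1.5625
E[R] = 3.5, Var(R) = 2.0833333
E[T²] = 1.5625 + 1.25² = 3.125
E[R²] = 2.0833333 + 3.5² = 14.333333
Var(Z) = 3.125*14.333333 - (1.25*3.5)²
= 44.791667 - 19.140625 = 25.651042

25.651042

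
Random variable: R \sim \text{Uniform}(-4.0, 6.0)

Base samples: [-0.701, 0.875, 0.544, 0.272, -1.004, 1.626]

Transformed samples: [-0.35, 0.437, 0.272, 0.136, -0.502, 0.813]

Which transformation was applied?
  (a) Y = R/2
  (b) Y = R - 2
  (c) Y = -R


Checking option (a) Y = R/2:
  R = -0.701 -> Y = -0.35 ✓
  R = 0.875 -> Y = 0.437 ✓
  R = 0.544 -> Y = 0.272 ✓
All samples match this transformation.

(a) R/2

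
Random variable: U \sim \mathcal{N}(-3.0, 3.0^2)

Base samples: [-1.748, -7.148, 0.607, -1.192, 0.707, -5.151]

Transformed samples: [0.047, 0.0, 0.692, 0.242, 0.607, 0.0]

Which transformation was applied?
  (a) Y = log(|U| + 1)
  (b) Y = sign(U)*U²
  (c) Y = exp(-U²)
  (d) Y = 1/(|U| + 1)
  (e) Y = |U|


Checking option (c) Y = exp(-U²):
  U = -1.748 -> Y = 0.047 ✓
  U = -7.148 -> Y = 0.0 ✓
  U = 0.607 -> Y = 0.692 ✓
All samples match this transformation.

(c) exp(-U²)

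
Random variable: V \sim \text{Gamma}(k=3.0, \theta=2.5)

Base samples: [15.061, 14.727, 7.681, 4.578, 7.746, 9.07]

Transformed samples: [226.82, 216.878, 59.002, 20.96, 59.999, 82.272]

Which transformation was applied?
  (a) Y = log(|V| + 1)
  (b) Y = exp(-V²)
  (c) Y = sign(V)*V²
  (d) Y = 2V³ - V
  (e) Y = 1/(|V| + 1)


Checking option (c) Y = sign(V)*V²:
  V = 15.061 -> Y = 226.82 ✓
  V = 14.727 -> Y = 216.878 ✓
  V = 7.681 -> Y = 59.002 ✓
All samples match this transformation.

(c) sign(V)*V²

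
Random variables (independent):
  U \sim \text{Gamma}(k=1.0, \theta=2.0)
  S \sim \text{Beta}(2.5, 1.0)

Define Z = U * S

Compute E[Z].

For independent RVs: E[XY] = E[X]*E[Y]
E[U] = 2
E[S] = 0.71428571
E[Z] = 2 * 0.71428571 = 1.4285714

1.4285714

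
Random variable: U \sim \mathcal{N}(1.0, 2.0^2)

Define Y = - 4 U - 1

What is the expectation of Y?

For Y = -4U - 1:
E[Y] = -4 * E[U] - 1
E[U] = 1.0 = 1
E[Y] = -4 * 1 - 1 = -5

-5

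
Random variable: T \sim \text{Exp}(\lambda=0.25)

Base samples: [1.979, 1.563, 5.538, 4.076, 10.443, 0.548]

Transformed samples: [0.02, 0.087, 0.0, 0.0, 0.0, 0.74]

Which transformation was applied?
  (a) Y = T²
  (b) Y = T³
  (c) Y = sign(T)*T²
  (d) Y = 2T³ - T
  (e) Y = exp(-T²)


Checking option (e) Y = exp(-T²):
  T = 1.979 -> Y = 0.02 ✓
  T = 1.563 -> Y = 0.087 ✓
  T = 5.538 -> Y = 0.0 ✓
All samples match this transformation.

(e) exp(-T²)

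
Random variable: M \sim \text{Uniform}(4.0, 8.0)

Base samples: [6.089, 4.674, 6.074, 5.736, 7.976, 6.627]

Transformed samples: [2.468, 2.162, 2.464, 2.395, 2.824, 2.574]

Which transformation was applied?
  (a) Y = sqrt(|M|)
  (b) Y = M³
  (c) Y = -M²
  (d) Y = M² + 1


Checking option (a) Y = sqrt(|M|):
  M = 6.089 -> Y = 2.468 ✓
  M = 4.674 -> Y = 2.162 ✓
  M = 6.074 -> Y = 2.464 ✓
All samples match this transformation.

(a) sqrt(|M|)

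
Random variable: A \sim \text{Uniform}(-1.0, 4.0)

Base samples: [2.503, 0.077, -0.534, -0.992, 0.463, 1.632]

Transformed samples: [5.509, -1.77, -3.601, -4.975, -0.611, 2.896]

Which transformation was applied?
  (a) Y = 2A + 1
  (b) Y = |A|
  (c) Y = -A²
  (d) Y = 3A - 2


Checking option (d) Y = 3A - 2:
  A = 2.503 -> Y = 5.509 ✓
  A = 0.077 -> Y = -1.77 ✓
  A = -0.534 -> Y = -3.601 ✓
All samples match this transformation.

(d) 3A - 2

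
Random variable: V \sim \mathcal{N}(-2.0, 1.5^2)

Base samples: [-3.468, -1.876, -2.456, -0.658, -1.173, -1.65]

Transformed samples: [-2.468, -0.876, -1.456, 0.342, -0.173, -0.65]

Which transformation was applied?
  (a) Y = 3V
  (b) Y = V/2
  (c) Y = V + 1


Checking option (c) Y = V + 1:
  V = -3.468 -> Y = -2.468 ✓
  V = -1.876 -> Y = -0.876 ✓
  V = -2.456 -> Y = -1.456 ✓
All samples match this transformation.

(c) V + 1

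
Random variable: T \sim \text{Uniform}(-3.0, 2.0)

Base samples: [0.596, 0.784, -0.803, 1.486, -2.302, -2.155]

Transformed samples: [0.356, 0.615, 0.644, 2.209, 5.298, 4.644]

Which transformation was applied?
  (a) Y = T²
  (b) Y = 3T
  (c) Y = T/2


Checking option (a) Y = T²:
  T = 0.596 -> Y = 0.356 ✓
  T = 0.784 -> Y = 0.615 ✓
  T = -0.803 -> Y = 0.644 ✓
All samples match this transformation.

(a) T²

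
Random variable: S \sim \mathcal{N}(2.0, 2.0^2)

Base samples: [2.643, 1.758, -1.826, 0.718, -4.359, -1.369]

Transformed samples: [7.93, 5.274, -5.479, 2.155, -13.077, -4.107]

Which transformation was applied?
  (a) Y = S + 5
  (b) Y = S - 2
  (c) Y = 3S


Checking option (c) Y = 3S:
  S = 2.643 -> Y = 7.93 ✓
  S = 1.758 -> Y = 5.274 ✓
  S = -1.826 -> Y = -5.479 ✓
All samples match this transformation.

(c) 3S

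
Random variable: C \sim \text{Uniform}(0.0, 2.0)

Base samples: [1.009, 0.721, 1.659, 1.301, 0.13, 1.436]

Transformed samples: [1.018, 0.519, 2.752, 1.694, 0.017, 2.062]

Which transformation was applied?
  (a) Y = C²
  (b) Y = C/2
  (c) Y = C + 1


Checking option (a) Y = C²:
  C = 1.009 -> Y = 1.018 ✓
  C = 0.721 -> Y = 0.519 ✓
  C = 1.659 -> Y = 2.752 ✓
All samples match this transformation.

(a) C²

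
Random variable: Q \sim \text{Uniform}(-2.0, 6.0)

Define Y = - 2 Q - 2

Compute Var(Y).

For Y = aQ + b: Var(Y) = a² * Var(Q)
Var(Q) = (6 + 2)^2/12 = 5.3333333
Var(Y) = (-2)² * 5.3333333 = 4 * 5.3333333 = 21.333333

21.333333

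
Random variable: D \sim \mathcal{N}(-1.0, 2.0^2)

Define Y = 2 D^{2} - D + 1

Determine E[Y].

E[Y] = 2*E[D²] - 1*E[D] + 1
E[D] = -1
E[D²] = Var(D) + (E[D])² = 4 + 1 = 5
E[Y] = 2*5 - 1*(-1) + 1 = 12

12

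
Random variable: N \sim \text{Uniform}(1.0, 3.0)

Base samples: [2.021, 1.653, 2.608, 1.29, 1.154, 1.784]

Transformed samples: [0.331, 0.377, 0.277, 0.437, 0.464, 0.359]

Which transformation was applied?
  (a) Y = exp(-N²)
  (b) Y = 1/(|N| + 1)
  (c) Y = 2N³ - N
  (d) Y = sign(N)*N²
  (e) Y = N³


Checking option (b) Y = 1/(|N| + 1):
  N = 2.021 -> Y = 0.331 ✓
  N = 1.653 -> Y = 0.377 ✓
  N = 2.608 -> Y = 0.277 ✓
All samples match this transformation.

(b) 1/(|N| + 1)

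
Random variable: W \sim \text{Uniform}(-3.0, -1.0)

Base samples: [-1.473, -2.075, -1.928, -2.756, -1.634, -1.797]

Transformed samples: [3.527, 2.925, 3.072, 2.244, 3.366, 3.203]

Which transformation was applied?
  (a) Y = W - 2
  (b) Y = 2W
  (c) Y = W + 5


Checking option (c) Y = W + 5:
  W = -1.473 -> Y = 3.527 ✓
  W = -2.075 -> Y = 2.925 ✓
  W = -1.928 -> Y = 3.072 ✓
All samples match this transformation.

(c) W + 5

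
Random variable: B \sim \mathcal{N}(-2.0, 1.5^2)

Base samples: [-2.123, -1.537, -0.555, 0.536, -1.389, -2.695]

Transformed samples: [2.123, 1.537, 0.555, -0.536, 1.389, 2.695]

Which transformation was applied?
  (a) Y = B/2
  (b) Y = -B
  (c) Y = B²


Checking option (b) Y = -B:
  B = -2.123 -> Y = 2.123 ✓
  B = -1.537 -> Y = 1.537 ✓
  B = -0.555 -> Y = 0.555 ✓
All samples match this transformation.

(b) -B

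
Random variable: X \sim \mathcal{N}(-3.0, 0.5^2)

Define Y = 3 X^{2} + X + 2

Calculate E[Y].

E[Y] = 3*E[X²] + 1*E[X] + 2
E[X] = -3
E[X²] = Var(X) + (E[X])² = 0.25 + 9 = 9.25
E[Y] = 3*9.25 + 1*(-3) + 2 = 26.75

26.75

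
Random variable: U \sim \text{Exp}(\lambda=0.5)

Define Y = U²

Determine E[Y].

E[U²] = Var(U) + (E[U])² = 4 + 4 = 8

8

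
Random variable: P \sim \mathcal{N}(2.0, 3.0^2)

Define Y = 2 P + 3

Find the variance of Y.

For Y = aP + b: Var(Y) = a² * Var(P)
Var(P) = 3.0^2 = 9
Var(Y) = 2² * 9 = 4 * 9 = 36

36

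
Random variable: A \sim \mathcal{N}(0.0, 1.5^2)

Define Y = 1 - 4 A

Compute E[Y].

For Y = -4A + 1:
E[Y] = -4 * E[A] + 1
E[A] = 0.0 = 0
E[Y] = -4 * 0 + 1 = 1

1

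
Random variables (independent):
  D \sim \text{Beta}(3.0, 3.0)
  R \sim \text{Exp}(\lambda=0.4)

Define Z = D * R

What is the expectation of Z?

For independent RVs: E[XY] = E[X]*E[Y]
E[D] = 0.5
E[R] = 2.5
E[Z] = 0.5 * 2.5 = 1.25

1.25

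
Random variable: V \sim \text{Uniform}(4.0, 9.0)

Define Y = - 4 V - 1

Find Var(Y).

For Y = aV + b: Var(Y) = a² * Var(V)
Var(V) = (9 - 4)^2/12 = 2.0833333
Var(Y) = (-4)² * 2.0833333 = 16 * 2.0833333 = 33.333333

33.333333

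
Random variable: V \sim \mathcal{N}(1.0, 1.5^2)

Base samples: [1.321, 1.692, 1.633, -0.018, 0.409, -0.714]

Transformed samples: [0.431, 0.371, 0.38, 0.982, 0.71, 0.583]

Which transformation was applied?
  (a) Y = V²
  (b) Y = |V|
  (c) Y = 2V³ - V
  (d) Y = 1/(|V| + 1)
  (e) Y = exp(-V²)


Checking option (d) Y = 1/(|V| + 1):
  V = 1.321 -> Y = 0.431 ✓
  V = 1.692 -> Y = 0.371 ✓
  V = 1.633 -> Y = 0.38 ✓
All samples match this transformation.

(d) 1/(|V| + 1)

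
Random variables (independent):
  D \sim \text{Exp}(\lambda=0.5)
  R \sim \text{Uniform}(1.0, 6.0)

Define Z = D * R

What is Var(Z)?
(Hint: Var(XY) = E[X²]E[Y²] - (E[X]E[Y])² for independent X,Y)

Var(XY) = E[X²]E[Y²] - (E[X]E[Y])²
E[D] = 2, Var(D) = 4
E[R] = 3.5, Var(R) = 2.0833333
E[D²] = 4 + 2² = 8
E[R²] = 2.0833333 + 3.5² = 14.333333
Var(Z) = 8*14.333333 - (2*3.5)²
= 114.66667 - 49 = 65.666667

65.666667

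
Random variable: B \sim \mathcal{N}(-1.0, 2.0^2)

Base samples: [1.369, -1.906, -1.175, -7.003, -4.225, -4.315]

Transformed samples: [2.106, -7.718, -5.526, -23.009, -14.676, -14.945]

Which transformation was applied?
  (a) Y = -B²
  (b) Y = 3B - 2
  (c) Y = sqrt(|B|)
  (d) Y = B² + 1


Checking option (b) Y = 3B - 2:
  B = 1.369 -> Y = 2.106 ✓
  B = -1.906 -> Y = -7.718 ✓
  B = -1.175 -> Y = -5.526 ✓
All samples match this transformation.

(b) 3B - 2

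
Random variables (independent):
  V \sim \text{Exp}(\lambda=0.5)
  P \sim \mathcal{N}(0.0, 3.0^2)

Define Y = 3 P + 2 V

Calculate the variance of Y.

For independent RVs: Var(aX + bY) = a²Var(X) + b²Var(Y)
Var(V) = 4
Var(P) = 9
Var(Y) = 2²*4 + 3²*9
= 4*4 + 9*9 = 97

97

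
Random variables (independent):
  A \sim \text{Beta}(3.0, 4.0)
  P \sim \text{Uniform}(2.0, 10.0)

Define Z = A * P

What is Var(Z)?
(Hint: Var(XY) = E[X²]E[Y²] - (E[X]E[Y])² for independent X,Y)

Var(XY) = E[X²]E[Y²] - (E[X]E[Y])²
E[A] = 0.42857143, Var(A) = 0.030612245
E[P] = 6, Var(P) = 5.3333333
E[A²] = 0.030612245 + 0.42857143² = 0.21428571
E[P²] = 5.3333333 + 6² = 41.333333
Var(Z) = 0.21428571*41.333333 - (0.42857143*6)²
= 8.8571429 - 6.6122449 = 2.244898

2.244898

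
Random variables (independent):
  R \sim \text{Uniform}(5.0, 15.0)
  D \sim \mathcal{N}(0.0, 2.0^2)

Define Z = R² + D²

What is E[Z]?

E[Z] = E[R²] + E[D²]
E[R²] = Var(R) + E[R]² = 8.3333333 + 100 = 108.33333
E[D²] = Var(D) + E[D]² = 4 + 0 = 4
E[Z] = 108.33333 + 4 = 112.33333

112.33333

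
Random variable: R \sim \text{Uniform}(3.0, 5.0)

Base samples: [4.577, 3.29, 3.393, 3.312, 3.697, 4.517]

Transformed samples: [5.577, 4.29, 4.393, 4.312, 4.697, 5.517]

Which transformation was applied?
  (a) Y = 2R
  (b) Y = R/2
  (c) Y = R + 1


Checking option (c) Y = R + 1:
  R = 4.577 -> Y = 5.577 ✓
  R = 3.29 -> Y = 4.29 ✓
  R = 3.393 -> Y = 4.393 ✓
All samples match this transformation.

(c) R + 1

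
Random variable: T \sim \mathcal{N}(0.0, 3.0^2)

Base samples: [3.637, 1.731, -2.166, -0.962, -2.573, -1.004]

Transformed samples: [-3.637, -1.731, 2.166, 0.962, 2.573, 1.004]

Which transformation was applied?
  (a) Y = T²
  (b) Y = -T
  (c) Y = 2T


Checking option (b) Y = -T:
  T = 3.637 -> Y = -3.637 ✓
  T = 1.731 -> Y = -1.731 ✓
  T = -2.166 -> Y = 2.166 ✓
All samples match this transformation.

(b) -T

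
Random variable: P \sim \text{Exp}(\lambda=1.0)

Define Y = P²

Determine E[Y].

E[P²] = Var(P) + (E[P])² = 1 + 1 = 2

2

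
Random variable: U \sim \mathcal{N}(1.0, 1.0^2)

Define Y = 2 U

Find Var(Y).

For Y = aU + b: Var(Y) = a² * Var(U)
Var(U) = 1.0^2 = 1
Var(Y) = 2² * 1 = 4 * 1 = 4

4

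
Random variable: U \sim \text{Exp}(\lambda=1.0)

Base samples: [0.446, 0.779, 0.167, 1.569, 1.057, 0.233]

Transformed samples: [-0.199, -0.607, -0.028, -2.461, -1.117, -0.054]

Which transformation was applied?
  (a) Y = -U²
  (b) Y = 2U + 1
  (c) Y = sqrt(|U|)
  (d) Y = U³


Checking option (a) Y = -U²:
  U = 0.446 -> Y = -0.199 ✓
  U = 0.779 -> Y = -0.607 ✓
  U = 0.167 -> Y = -0.028 ✓
All samples match this transformation.

(a) -U²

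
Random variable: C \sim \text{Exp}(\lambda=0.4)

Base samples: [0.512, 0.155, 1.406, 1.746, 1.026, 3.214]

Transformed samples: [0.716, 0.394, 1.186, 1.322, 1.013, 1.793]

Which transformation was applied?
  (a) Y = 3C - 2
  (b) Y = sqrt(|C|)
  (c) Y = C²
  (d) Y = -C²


Checking option (b) Y = sqrt(|C|):
  C = 0.512 -> Y = 0.716 ✓
  C = 0.155 -> Y = 0.394 ✓
  C = 1.406 -> Y = 1.186 ✓
All samples match this transformation.

(b) sqrt(|C|)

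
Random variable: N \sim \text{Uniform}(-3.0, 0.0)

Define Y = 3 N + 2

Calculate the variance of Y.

For Y = aN + b: Var(Y) = a² * Var(N)
Var(N) = (0 + 3)^2/12 = 0.75
Var(Y) = 3² * 0.75 = 9 * 0.75 = 6.75

6.75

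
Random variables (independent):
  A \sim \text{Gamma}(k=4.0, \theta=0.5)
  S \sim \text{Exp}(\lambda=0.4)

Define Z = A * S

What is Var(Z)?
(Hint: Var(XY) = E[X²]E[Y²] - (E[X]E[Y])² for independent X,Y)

Var(XY) = E[X²]E[Y²] - (E[X]E[Y])²
E[A] = 2, Var(A) = 1
E[S] = 2.5, Var(S) = 6.25
E[A²] = 1 + 2² = 5
E[S²] = 6.25 + 2.5² = 12.5
Var(Z) = 5*12.5 - (2*2.5)²
= 62.5 - 25 = 37.5

37.5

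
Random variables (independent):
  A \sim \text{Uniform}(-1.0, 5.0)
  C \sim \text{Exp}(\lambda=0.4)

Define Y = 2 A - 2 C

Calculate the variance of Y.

For independent RVs: Var(aX + bY) = a²Var(X) + b²Var(Y)
Var(A) = 3
Var(C) = 6.25
Var(Y) = 2²*3 + (-2)²*6.25
= 4*3 + 4*6.25 = 37

37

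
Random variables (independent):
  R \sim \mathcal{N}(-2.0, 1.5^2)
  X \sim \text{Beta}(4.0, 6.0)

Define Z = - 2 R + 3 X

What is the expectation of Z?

E[Z] = -2*E[R] + 3*E[X]
E[R] = -2
E[X] = 0.4
E[Z] = -2*(-2) + 3*0.4 = 5.2

5.2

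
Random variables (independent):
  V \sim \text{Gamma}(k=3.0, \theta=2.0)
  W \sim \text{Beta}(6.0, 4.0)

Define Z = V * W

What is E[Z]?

For independent RVs: E[XY] = E[X]*E[Y]
E[V] = 6
E[W] = 0.6
E[Z] = 6 * 0.6 = 3.6

3.6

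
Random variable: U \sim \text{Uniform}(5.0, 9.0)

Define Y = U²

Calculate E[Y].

Using E[X²] = Var(X) + (E[X])²:
E[U] = 7
Var(U) = (9 - 5)^2/12 = 1.3333333
E[U²] = 1.3333333 + 7² = 1.3333333 + 49 = 50.333333

50.333333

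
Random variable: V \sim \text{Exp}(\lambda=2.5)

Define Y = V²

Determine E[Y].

E[V²] = Var(V) + (E[V])² = 0.16 + 0.16 = 0.32

0.32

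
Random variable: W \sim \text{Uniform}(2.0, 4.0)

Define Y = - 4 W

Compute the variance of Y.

For Y = aW + b: Var(Y) = a² * Var(W)
Var(W) = (4 - 2)^2/12 = 0.33333333
Var(Y) = (-4)² * 0.33333333 = 16 * 0.33333333 = 5.3333333

5.3333333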